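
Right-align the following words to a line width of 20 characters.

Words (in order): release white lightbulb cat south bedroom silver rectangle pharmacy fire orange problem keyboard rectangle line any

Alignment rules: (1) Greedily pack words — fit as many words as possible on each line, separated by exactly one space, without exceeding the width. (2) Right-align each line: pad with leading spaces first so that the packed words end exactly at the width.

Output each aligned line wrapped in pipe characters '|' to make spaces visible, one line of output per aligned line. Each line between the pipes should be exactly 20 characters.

Line 1: ['release', 'white'] (min_width=13, slack=7)
Line 2: ['lightbulb', 'cat', 'south'] (min_width=19, slack=1)
Line 3: ['bedroom', 'silver'] (min_width=14, slack=6)
Line 4: ['rectangle', 'pharmacy'] (min_width=18, slack=2)
Line 5: ['fire', 'orange', 'problem'] (min_width=19, slack=1)
Line 6: ['keyboard', 'rectangle'] (min_width=18, slack=2)
Line 7: ['line', 'any'] (min_width=8, slack=12)

Answer: |       release white|
| lightbulb cat south|
|      bedroom silver|
|  rectangle pharmacy|
| fire orange problem|
|  keyboard rectangle|
|            line any|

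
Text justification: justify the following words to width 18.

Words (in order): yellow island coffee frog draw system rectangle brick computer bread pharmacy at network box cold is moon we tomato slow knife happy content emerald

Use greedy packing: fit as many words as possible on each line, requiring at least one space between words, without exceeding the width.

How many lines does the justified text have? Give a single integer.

Answer: 9

Derivation:
Line 1: ['yellow', 'island'] (min_width=13, slack=5)
Line 2: ['coffee', 'frog', 'draw'] (min_width=16, slack=2)
Line 3: ['system', 'rectangle'] (min_width=16, slack=2)
Line 4: ['brick', 'computer'] (min_width=14, slack=4)
Line 5: ['bread', 'pharmacy', 'at'] (min_width=17, slack=1)
Line 6: ['network', 'box', 'cold'] (min_width=16, slack=2)
Line 7: ['is', 'moon', 'we', 'tomato'] (min_width=17, slack=1)
Line 8: ['slow', 'knife', 'happy'] (min_width=16, slack=2)
Line 9: ['content', 'emerald'] (min_width=15, slack=3)
Total lines: 9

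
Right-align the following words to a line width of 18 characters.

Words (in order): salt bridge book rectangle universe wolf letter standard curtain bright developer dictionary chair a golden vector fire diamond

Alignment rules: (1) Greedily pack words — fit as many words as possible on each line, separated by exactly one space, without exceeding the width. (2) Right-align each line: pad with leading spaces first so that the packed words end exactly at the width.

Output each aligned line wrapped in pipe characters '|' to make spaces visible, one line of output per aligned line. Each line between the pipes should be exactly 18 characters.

Line 1: ['salt', 'bridge', 'book'] (min_width=16, slack=2)
Line 2: ['rectangle', 'universe'] (min_width=18, slack=0)
Line 3: ['wolf', 'letter'] (min_width=11, slack=7)
Line 4: ['standard', 'curtain'] (min_width=16, slack=2)
Line 5: ['bright', 'developer'] (min_width=16, slack=2)
Line 6: ['dictionary', 'chair', 'a'] (min_width=18, slack=0)
Line 7: ['golden', 'vector', 'fire'] (min_width=18, slack=0)
Line 8: ['diamond'] (min_width=7, slack=11)

Answer: |  salt bridge book|
|rectangle universe|
|       wolf letter|
|  standard curtain|
|  bright developer|
|dictionary chair a|
|golden vector fire|
|           diamond|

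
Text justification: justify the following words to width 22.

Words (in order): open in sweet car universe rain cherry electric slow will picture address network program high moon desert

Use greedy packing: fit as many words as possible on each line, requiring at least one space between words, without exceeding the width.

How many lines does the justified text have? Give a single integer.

Answer: 6

Derivation:
Line 1: ['open', 'in', 'sweet', 'car'] (min_width=17, slack=5)
Line 2: ['universe', 'rain', 'cherry'] (min_width=20, slack=2)
Line 3: ['electric', 'slow', 'will'] (min_width=18, slack=4)
Line 4: ['picture', 'address'] (min_width=15, slack=7)
Line 5: ['network', 'program', 'high'] (min_width=20, slack=2)
Line 6: ['moon', 'desert'] (min_width=11, slack=11)
Total lines: 6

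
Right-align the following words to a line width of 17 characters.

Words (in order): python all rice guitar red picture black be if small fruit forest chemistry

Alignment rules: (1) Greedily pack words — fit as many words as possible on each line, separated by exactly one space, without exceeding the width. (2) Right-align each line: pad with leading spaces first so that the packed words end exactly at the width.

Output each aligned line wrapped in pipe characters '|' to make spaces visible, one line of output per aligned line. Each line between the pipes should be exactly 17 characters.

Line 1: ['python', 'all', 'rice'] (min_width=15, slack=2)
Line 2: ['guitar', 'red'] (min_width=10, slack=7)
Line 3: ['picture', 'black', 'be'] (min_width=16, slack=1)
Line 4: ['if', 'small', 'fruit'] (min_width=14, slack=3)
Line 5: ['forest', 'chemistry'] (min_width=16, slack=1)

Answer: |  python all rice|
|       guitar red|
| picture black be|
|   if small fruit|
| forest chemistry|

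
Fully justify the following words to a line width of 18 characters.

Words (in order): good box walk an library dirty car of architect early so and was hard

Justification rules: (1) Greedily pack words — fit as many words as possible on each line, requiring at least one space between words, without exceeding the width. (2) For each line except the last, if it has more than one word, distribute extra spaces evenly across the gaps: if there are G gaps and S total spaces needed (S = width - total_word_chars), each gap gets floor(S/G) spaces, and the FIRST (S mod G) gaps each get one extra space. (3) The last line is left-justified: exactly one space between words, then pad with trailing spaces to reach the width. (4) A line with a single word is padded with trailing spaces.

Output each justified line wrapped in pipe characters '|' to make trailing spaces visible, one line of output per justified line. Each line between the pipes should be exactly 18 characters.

Line 1: ['good', 'box', 'walk', 'an'] (min_width=16, slack=2)
Line 2: ['library', 'dirty', 'car'] (min_width=17, slack=1)
Line 3: ['of', 'architect', 'early'] (min_width=18, slack=0)
Line 4: ['so', 'and', 'was', 'hard'] (min_width=15, slack=3)

Answer: |good  box  walk an|
|library  dirty car|
|of architect early|
|so and was hard   |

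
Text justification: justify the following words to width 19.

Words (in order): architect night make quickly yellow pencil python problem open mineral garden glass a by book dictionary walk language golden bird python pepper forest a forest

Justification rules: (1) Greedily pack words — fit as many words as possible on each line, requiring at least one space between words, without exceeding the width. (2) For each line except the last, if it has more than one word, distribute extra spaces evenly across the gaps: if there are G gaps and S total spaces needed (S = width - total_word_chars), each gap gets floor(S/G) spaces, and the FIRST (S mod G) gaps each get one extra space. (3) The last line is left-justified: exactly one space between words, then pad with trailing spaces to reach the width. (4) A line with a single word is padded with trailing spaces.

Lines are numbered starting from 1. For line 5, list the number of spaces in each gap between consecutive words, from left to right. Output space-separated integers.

Answer: 6

Derivation:
Line 1: ['architect', 'night'] (min_width=15, slack=4)
Line 2: ['make', 'quickly', 'yellow'] (min_width=19, slack=0)
Line 3: ['pencil', 'python'] (min_width=13, slack=6)
Line 4: ['problem', 'open'] (min_width=12, slack=7)
Line 5: ['mineral', 'garden'] (min_width=14, slack=5)
Line 6: ['glass', 'a', 'by', 'book'] (min_width=15, slack=4)
Line 7: ['dictionary', 'walk'] (min_width=15, slack=4)
Line 8: ['language', 'golden'] (min_width=15, slack=4)
Line 9: ['bird', 'python', 'pepper'] (min_width=18, slack=1)
Line 10: ['forest', 'a', 'forest'] (min_width=15, slack=4)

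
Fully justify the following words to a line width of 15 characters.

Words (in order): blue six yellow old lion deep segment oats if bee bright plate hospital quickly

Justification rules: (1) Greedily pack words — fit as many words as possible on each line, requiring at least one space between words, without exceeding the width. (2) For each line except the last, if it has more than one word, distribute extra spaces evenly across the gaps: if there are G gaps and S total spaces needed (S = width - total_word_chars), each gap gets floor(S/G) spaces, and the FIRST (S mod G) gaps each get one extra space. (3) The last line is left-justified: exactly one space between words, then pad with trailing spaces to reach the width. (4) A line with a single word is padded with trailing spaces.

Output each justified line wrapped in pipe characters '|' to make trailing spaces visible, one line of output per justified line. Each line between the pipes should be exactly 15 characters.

Answer: |blue six yellow|
|old  lion  deep|
|segment oats if|
|bee      bright|
|plate  hospital|
|quickly        |

Derivation:
Line 1: ['blue', 'six', 'yellow'] (min_width=15, slack=0)
Line 2: ['old', 'lion', 'deep'] (min_width=13, slack=2)
Line 3: ['segment', 'oats', 'if'] (min_width=15, slack=0)
Line 4: ['bee', 'bright'] (min_width=10, slack=5)
Line 5: ['plate', 'hospital'] (min_width=14, slack=1)
Line 6: ['quickly'] (min_width=7, slack=8)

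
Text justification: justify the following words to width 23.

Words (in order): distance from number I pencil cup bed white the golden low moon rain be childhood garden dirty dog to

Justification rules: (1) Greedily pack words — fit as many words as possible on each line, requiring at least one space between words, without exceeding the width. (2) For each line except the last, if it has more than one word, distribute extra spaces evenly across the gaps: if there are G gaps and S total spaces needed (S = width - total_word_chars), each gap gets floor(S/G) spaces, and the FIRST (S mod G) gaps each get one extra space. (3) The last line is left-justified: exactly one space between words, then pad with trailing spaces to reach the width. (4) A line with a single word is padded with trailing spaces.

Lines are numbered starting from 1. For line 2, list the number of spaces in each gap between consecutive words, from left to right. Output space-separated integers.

Line 1: ['distance', 'from', 'number', 'I'] (min_width=22, slack=1)
Line 2: ['pencil', 'cup', 'bed', 'white'] (min_width=20, slack=3)
Line 3: ['the', 'golden', 'low', 'moon'] (min_width=19, slack=4)
Line 4: ['rain', 'be', 'childhood'] (min_width=17, slack=6)
Line 5: ['garden', 'dirty', 'dog', 'to'] (min_width=19, slack=4)

Answer: 2 2 2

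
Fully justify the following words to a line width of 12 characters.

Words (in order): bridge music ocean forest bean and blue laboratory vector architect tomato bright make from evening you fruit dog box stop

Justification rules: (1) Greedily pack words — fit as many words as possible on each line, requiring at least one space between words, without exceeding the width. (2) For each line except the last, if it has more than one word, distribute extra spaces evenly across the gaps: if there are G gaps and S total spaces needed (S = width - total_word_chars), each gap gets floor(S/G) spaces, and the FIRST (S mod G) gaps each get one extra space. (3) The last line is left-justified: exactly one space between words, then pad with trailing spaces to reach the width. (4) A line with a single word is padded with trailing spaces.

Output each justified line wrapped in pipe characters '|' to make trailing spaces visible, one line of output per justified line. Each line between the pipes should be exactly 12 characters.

Answer: |bridge music|
|ocean forest|
|bean     and|
|blue        |
|laboratory  |
|vector      |
|architect   |
|tomato      |
|bright  make|
|from evening|
|you    fruit|
|dog box stop|

Derivation:
Line 1: ['bridge', 'music'] (min_width=12, slack=0)
Line 2: ['ocean', 'forest'] (min_width=12, slack=0)
Line 3: ['bean', 'and'] (min_width=8, slack=4)
Line 4: ['blue'] (min_width=4, slack=8)
Line 5: ['laboratory'] (min_width=10, slack=2)
Line 6: ['vector'] (min_width=6, slack=6)
Line 7: ['architect'] (min_width=9, slack=3)
Line 8: ['tomato'] (min_width=6, slack=6)
Line 9: ['bright', 'make'] (min_width=11, slack=1)
Line 10: ['from', 'evening'] (min_width=12, slack=0)
Line 11: ['you', 'fruit'] (min_width=9, slack=3)
Line 12: ['dog', 'box', 'stop'] (min_width=12, slack=0)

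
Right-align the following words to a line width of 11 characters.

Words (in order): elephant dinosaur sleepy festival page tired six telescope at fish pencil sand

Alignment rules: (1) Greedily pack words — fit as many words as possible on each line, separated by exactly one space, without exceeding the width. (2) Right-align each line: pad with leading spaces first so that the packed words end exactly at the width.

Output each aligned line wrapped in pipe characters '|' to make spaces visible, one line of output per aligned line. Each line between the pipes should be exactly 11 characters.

Line 1: ['elephant'] (min_width=8, slack=3)
Line 2: ['dinosaur'] (min_width=8, slack=3)
Line 3: ['sleepy'] (min_width=6, slack=5)
Line 4: ['festival'] (min_width=8, slack=3)
Line 5: ['page', 'tired'] (min_width=10, slack=1)
Line 6: ['six'] (min_width=3, slack=8)
Line 7: ['telescope'] (min_width=9, slack=2)
Line 8: ['at', 'fish'] (min_width=7, slack=4)
Line 9: ['pencil', 'sand'] (min_width=11, slack=0)

Answer: |   elephant|
|   dinosaur|
|     sleepy|
|   festival|
| page tired|
|        six|
|  telescope|
|    at fish|
|pencil sand|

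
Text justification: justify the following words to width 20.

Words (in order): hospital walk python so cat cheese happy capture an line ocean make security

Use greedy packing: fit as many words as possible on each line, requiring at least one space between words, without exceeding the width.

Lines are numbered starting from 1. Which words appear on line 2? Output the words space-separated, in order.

Answer: so cat cheese happy

Derivation:
Line 1: ['hospital', 'walk', 'python'] (min_width=20, slack=0)
Line 2: ['so', 'cat', 'cheese', 'happy'] (min_width=19, slack=1)
Line 3: ['capture', 'an', 'line'] (min_width=15, slack=5)
Line 4: ['ocean', 'make', 'security'] (min_width=19, slack=1)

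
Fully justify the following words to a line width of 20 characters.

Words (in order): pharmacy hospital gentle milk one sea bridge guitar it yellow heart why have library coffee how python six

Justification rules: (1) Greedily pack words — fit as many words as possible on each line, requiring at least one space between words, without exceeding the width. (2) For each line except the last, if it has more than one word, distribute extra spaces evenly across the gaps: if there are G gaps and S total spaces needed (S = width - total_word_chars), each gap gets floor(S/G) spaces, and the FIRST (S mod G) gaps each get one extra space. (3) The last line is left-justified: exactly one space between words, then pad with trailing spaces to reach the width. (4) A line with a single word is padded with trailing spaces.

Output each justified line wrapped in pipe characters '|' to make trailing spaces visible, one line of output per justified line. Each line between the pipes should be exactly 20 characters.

Line 1: ['pharmacy', 'hospital'] (min_width=17, slack=3)
Line 2: ['gentle', 'milk', 'one', 'sea'] (min_width=19, slack=1)
Line 3: ['bridge', 'guitar', 'it'] (min_width=16, slack=4)
Line 4: ['yellow', 'heart', 'why'] (min_width=16, slack=4)
Line 5: ['have', 'library', 'coffee'] (min_width=19, slack=1)
Line 6: ['how', 'python', 'six'] (min_width=14, slack=6)

Answer: |pharmacy    hospital|
|gentle  milk one sea|
|bridge   guitar   it|
|yellow   heart   why|
|have  library coffee|
|how python six      |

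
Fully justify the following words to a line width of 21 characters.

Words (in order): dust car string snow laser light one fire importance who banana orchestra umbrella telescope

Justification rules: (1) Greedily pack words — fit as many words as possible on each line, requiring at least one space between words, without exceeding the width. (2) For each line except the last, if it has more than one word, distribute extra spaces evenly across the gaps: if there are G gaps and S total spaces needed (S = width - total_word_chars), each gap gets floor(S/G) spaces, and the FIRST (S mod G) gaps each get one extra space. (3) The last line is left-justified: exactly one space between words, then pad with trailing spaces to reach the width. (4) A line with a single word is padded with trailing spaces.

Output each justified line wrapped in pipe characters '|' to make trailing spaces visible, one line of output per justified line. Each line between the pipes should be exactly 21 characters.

Answer: |dust  car string snow|
|laser  light one fire|
|importance who banana|
|orchestra    umbrella|
|telescope            |

Derivation:
Line 1: ['dust', 'car', 'string', 'snow'] (min_width=20, slack=1)
Line 2: ['laser', 'light', 'one', 'fire'] (min_width=20, slack=1)
Line 3: ['importance', 'who', 'banana'] (min_width=21, slack=0)
Line 4: ['orchestra', 'umbrella'] (min_width=18, slack=3)
Line 5: ['telescope'] (min_width=9, slack=12)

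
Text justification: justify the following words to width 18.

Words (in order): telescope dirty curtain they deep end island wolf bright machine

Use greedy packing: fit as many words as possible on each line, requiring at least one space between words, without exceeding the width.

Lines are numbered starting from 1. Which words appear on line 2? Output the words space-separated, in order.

Line 1: ['telescope', 'dirty'] (min_width=15, slack=3)
Line 2: ['curtain', 'they', 'deep'] (min_width=17, slack=1)
Line 3: ['end', 'island', 'wolf'] (min_width=15, slack=3)
Line 4: ['bright', 'machine'] (min_width=14, slack=4)

Answer: curtain they deep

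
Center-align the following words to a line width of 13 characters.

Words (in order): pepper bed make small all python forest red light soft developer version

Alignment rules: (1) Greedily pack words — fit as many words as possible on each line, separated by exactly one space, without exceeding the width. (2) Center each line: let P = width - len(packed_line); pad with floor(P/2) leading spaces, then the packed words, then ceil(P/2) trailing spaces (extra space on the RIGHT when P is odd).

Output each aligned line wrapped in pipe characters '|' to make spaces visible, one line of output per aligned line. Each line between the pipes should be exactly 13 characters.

Line 1: ['pepper', 'bed'] (min_width=10, slack=3)
Line 2: ['make', 'small'] (min_width=10, slack=3)
Line 3: ['all', 'python'] (min_width=10, slack=3)
Line 4: ['forest', 'red'] (min_width=10, slack=3)
Line 5: ['light', 'soft'] (min_width=10, slack=3)
Line 6: ['developer'] (min_width=9, slack=4)
Line 7: ['version'] (min_width=7, slack=6)

Answer: | pepper bed  |
| make small  |
| all python  |
| forest red  |
| light soft  |
|  developer  |
|   version   |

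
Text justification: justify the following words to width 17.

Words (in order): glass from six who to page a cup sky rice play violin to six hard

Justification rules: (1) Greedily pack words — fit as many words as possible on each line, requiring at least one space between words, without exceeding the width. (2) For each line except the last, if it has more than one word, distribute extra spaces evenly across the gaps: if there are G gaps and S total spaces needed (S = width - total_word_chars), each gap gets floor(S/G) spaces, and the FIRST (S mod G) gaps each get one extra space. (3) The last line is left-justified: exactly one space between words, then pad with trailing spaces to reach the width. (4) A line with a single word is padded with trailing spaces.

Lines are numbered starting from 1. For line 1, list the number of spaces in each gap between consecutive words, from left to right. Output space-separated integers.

Line 1: ['glass', 'from', 'six'] (min_width=14, slack=3)
Line 2: ['who', 'to', 'page', 'a', 'cup'] (min_width=17, slack=0)
Line 3: ['sky', 'rice', 'play'] (min_width=13, slack=4)
Line 4: ['violin', 'to', 'six'] (min_width=13, slack=4)
Line 5: ['hard'] (min_width=4, slack=13)

Answer: 3 2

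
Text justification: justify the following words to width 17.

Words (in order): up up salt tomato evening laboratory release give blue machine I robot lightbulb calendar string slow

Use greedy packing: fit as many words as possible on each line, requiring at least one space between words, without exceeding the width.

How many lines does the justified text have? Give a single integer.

Line 1: ['up', 'up', 'salt', 'tomato'] (min_width=17, slack=0)
Line 2: ['evening'] (min_width=7, slack=10)
Line 3: ['laboratory'] (min_width=10, slack=7)
Line 4: ['release', 'give', 'blue'] (min_width=17, slack=0)
Line 5: ['machine', 'I', 'robot'] (min_width=15, slack=2)
Line 6: ['lightbulb'] (min_width=9, slack=8)
Line 7: ['calendar', 'string'] (min_width=15, slack=2)
Line 8: ['slow'] (min_width=4, slack=13)
Total lines: 8

Answer: 8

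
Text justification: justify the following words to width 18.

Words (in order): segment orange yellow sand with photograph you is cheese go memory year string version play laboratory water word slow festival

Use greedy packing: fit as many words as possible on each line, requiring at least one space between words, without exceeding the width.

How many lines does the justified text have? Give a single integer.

Answer: 8

Derivation:
Line 1: ['segment', 'orange'] (min_width=14, slack=4)
Line 2: ['yellow', 'sand', 'with'] (min_width=16, slack=2)
Line 3: ['photograph', 'you', 'is'] (min_width=17, slack=1)
Line 4: ['cheese', 'go', 'memory'] (min_width=16, slack=2)
Line 5: ['year', 'string'] (min_width=11, slack=7)
Line 6: ['version', 'play'] (min_width=12, slack=6)
Line 7: ['laboratory', 'water'] (min_width=16, slack=2)
Line 8: ['word', 'slow', 'festival'] (min_width=18, slack=0)
Total lines: 8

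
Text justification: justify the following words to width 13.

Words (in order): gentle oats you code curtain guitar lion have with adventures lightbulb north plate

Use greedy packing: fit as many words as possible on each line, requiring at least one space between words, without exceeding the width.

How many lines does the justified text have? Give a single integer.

Line 1: ['gentle', 'oats'] (min_width=11, slack=2)
Line 2: ['you', 'code'] (min_width=8, slack=5)
Line 3: ['curtain'] (min_width=7, slack=6)
Line 4: ['guitar', 'lion'] (min_width=11, slack=2)
Line 5: ['have', 'with'] (min_width=9, slack=4)
Line 6: ['adventures'] (min_width=10, slack=3)
Line 7: ['lightbulb'] (min_width=9, slack=4)
Line 8: ['north', 'plate'] (min_width=11, slack=2)
Total lines: 8

Answer: 8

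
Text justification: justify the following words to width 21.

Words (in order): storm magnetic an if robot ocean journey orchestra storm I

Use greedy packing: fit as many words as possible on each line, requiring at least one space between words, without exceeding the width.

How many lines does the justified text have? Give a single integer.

Answer: 3

Derivation:
Line 1: ['storm', 'magnetic', 'an', 'if'] (min_width=20, slack=1)
Line 2: ['robot', 'ocean', 'journey'] (min_width=19, slack=2)
Line 3: ['orchestra', 'storm', 'I'] (min_width=17, slack=4)
Total lines: 3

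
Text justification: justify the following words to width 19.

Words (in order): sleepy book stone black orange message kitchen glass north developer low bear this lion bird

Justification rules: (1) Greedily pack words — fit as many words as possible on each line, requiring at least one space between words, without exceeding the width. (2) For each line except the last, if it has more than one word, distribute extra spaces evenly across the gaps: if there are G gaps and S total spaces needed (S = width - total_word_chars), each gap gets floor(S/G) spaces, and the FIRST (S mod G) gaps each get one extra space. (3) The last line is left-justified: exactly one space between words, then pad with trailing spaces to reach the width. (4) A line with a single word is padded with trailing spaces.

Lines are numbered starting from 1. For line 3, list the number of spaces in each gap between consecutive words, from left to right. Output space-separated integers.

Line 1: ['sleepy', 'book', 'stone'] (min_width=17, slack=2)
Line 2: ['black', 'orange'] (min_width=12, slack=7)
Line 3: ['message', 'kitchen'] (min_width=15, slack=4)
Line 4: ['glass', 'north'] (min_width=11, slack=8)
Line 5: ['developer', 'low', 'bear'] (min_width=18, slack=1)
Line 6: ['this', 'lion', 'bird'] (min_width=14, slack=5)

Answer: 5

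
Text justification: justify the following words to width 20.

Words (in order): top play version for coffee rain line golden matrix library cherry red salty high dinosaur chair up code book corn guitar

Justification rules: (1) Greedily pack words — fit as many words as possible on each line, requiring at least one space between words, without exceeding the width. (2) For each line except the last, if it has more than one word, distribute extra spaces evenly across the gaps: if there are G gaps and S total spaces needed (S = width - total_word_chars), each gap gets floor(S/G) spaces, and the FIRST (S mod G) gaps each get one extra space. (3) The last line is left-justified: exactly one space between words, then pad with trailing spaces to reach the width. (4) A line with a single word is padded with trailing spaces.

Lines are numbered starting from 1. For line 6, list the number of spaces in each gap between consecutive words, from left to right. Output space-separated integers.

Line 1: ['top', 'play', 'version', 'for'] (min_width=20, slack=0)
Line 2: ['coffee', 'rain', 'line'] (min_width=16, slack=4)
Line 3: ['golden', 'matrix'] (min_width=13, slack=7)
Line 4: ['library', 'cherry', 'red'] (min_width=18, slack=2)
Line 5: ['salty', 'high', 'dinosaur'] (min_width=19, slack=1)
Line 6: ['chair', 'up', 'code', 'book'] (min_width=18, slack=2)
Line 7: ['corn', 'guitar'] (min_width=11, slack=9)

Answer: 2 2 1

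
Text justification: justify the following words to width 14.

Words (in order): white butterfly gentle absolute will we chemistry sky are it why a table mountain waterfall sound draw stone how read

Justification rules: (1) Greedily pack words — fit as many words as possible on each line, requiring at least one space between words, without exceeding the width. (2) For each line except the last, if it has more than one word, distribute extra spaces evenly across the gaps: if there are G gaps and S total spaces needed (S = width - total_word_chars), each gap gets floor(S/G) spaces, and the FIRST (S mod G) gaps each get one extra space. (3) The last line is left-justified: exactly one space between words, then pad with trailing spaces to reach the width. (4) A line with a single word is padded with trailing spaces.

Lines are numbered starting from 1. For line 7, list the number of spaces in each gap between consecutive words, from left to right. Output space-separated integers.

Answer: 8

Derivation:
Line 1: ['white'] (min_width=5, slack=9)
Line 2: ['butterfly'] (min_width=9, slack=5)
Line 3: ['gentle'] (min_width=6, slack=8)
Line 4: ['absolute', 'will'] (min_width=13, slack=1)
Line 5: ['we', 'chemistry'] (min_width=12, slack=2)
Line 6: ['sky', 'are', 'it', 'why'] (min_width=14, slack=0)
Line 7: ['a', 'table'] (min_width=7, slack=7)
Line 8: ['mountain'] (min_width=8, slack=6)
Line 9: ['waterfall'] (min_width=9, slack=5)
Line 10: ['sound', 'draw'] (min_width=10, slack=4)
Line 11: ['stone', 'how', 'read'] (min_width=14, slack=0)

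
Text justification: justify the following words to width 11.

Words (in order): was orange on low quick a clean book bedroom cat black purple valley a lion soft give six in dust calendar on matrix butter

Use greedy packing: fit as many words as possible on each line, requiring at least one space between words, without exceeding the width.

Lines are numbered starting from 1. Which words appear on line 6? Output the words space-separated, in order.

Line 1: ['was', 'orange'] (min_width=10, slack=1)
Line 2: ['on', 'low'] (min_width=6, slack=5)
Line 3: ['quick', 'a'] (min_width=7, slack=4)
Line 4: ['clean', 'book'] (min_width=10, slack=1)
Line 5: ['bedroom', 'cat'] (min_width=11, slack=0)
Line 6: ['black'] (min_width=5, slack=6)
Line 7: ['purple'] (min_width=6, slack=5)
Line 8: ['valley', 'a'] (min_width=8, slack=3)
Line 9: ['lion', 'soft'] (min_width=9, slack=2)
Line 10: ['give', 'six', 'in'] (min_width=11, slack=0)
Line 11: ['dust'] (min_width=4, slack=7)
Line 12: ['calendar', 'on'] (min_width=11, slack=0)
Line 13: ['matrix'] (min_width=6, slack=5)
Line 14: ['butter'] (min_width=6, slack=5)

Answer: black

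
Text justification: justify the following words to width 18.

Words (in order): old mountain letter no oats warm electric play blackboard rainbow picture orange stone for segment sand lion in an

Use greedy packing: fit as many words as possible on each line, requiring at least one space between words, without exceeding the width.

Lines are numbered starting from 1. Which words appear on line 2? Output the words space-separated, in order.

Line 1: ['old', 'mountain'] (min_width=12, slack=6)
Line 2: ['letter', 'no', 'oats'] (min_width=14, slack=4)
Line 3: ['warm', 'electric', 'play'] (min_width=18, slack=0)
Line 4: ['blackboard', 'rainbow'] (min_width=18, slack=0)
Line 5: ['picture', 'orange'] (min_width=14, slack=4)
Line 6: ['stone', 'for', 'segment'] (min_width=17, slack=1)
Line 7: ['sand', 'lion', 'in', 'an'] (min_width=15, slack=3)

Answer: letter no oats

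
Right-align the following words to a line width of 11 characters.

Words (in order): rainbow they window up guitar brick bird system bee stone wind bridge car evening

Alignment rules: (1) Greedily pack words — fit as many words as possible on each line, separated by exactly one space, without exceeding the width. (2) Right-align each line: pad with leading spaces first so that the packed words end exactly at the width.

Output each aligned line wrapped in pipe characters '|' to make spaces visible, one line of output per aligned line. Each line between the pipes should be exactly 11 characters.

Line 1: ['rainbow'] (min_width=7, slack=4)
Line 2: ['they', 'window'] (min_width=11, slack=0)
Line 3: ['up', 'guitar'] (min_width=9, slack=2)
Line 4: ['brick', 'bird'] (min_width=10, slack=1)
Line 5: ['system', 'bee'] (min_width=10, slack=1)
Line 6: ['stone', 'wind'] (min_width=10, slack=1)
Line 7: ['bridge', 'car'] (min_width=10, slack=1)
Line 8: ['evening'] (min_width=7, slack=4)

Answer: |    rainbow|
|they window|
|  up guitar|
| brick bird|
| system bee|
| stone wind|
| bridge car|
|    evening|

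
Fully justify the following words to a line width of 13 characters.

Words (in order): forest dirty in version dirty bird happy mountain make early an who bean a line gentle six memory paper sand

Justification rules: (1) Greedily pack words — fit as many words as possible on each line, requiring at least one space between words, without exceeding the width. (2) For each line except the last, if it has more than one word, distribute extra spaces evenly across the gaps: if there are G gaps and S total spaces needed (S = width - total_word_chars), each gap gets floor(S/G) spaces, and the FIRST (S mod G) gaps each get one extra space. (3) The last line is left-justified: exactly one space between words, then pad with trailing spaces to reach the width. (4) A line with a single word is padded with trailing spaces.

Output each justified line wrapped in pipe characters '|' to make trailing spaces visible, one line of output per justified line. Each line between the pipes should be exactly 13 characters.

Line 1: ['forest', 'dirty'] (min_width=12, slack=1)
Line 2: ['in', 'version'] (min_width=10, slack=3)
Line 3: ['dirty', 'bird'] (min_width=10, slack=3)
Line 4: ['happy'] (min_width=5, slack=8)
Line 5: ['mountain', 'make'] (min_width=13, slack=0)
Line 6: ['early', 'an', 'who'] (min_width=12, slack=1)
Line 7: ['bean', 'a', 'line'] (min_width=11, slack=2)
Line 8: ['gentle', 'six'] (min_width=10, slack=3)
Line 9: ['memory', 'paper'] (min_width=12, slack=1)
Line 10: ['sand'] (min_width=4, slack=9)

Answer: |forest  dirty|
|in    version|
|dirty    bird|
|happy        |
|mountain make|
|early  an who|
|bean  a  line|
|gentle    six|
|memory  paper|
|sand         |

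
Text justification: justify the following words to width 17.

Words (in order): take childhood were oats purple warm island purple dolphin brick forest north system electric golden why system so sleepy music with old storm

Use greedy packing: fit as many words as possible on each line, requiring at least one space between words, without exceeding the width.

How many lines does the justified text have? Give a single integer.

Line 1: ['take', 'childhood'] (min_width=14, slack=3)
Line 2: ['were', 'oats', 'purple'] (min_width=16, slack=1)
Line 3: ['warm', 'island'] (min_width=11, slack=6)
Line 4: ['purple', 'dolphin'] (min_width=14, slack=3)
Line 5: ['brick', 'forest'] (min_width=12, slack=5)
Line 6: ['north', 'system'] (min_width=12, slack=5)
Line 7: ['electric', 'golden'] (min_width=15, slack=2)
Line 8: ['why', 'system', 'so'] (min_width=13, slack=4)
Line 9: ['sleepy', 'music', 'with'] (min_width=17, slack=0)
Line 10: ['old', 'storm'] (min_width=9, slack=8)
Total lines: 10

Answer: 10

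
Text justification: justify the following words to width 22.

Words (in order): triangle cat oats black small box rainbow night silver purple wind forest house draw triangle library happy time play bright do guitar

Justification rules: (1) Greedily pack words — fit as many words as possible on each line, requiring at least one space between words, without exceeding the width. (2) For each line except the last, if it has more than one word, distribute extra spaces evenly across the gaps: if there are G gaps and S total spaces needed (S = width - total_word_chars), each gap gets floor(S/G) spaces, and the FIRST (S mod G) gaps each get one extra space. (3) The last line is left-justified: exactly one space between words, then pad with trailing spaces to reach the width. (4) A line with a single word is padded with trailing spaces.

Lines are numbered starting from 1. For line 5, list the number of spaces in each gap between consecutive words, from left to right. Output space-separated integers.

Answer: 3 2

Derivation:
Line 1: ['triangle', 'cat', 'oats'] (min_width=17, slack=5)
Line 2: ['black', 'small', 'box'] (min_width=15, slack=7)
Line 3: ['rainbow', 'night', 'silver'] (min_width=20, slack=2)
Line 4: ['purple', 'wind', 'forest'] (min_width=18, slack=4)
Line 5: ['house', 'draw', 'triangle'] (min_width=19, slack=3)
Line 6: ['library', 'happy', 'time'] (min_width=18, slack=4)
Line 7: ['play', 'bright', 'do', 'guitar'] (min_width=21, slack=1)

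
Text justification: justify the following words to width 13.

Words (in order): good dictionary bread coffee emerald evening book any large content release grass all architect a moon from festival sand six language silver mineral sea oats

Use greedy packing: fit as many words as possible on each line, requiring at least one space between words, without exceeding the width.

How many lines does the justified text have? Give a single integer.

Answer: 15

Derivation:
Line 1: ['good'] (min_width=4, slack=9)
Line 2: ['dictionary'] (min_width=10, slack=3)
Line 3: ['bread', 'coffee'] (min_width=12, slack=1)
Line 4: ['emerald'] (min_width=7, slack=6)
Line 5: ['evening', 'book'] (min_width=12, slack=1)
Line 6: ['any', 'large'] (min_width=9, slack=4)
Line 7: ['content'] (min_width=7, slack=6)
Line 8: ['release', 'grass'] (min_width=13, slack=0)
Line 9: ['all', 'architect'] (min_width=13, slack=0)
Line 10: ['a', 'moon', 'from'] (min_width=11, slack=2)
Line 11: ['festival', 'sand'] (min_width=13, slack=0)
Line 12: ['six', 'language'] (min_width=12, slack=1)
Line 13: ['silver'] (min_width=6, slack=7)
Line 14: ['mineral', 'sea'] (min_width=11, slack=2)
Line 15: ['oats'] (min_width=4, slack=9)
Total lines: 15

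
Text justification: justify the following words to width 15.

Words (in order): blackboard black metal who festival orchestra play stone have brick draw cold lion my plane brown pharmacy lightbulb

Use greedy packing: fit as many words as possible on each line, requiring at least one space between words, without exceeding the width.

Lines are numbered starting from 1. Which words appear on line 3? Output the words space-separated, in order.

Line 1: ['blackboard'] (min_width=10, slack=5)
Line 2: ['black', 'metal', 'who'] (min_width=15, slack=0)
Line 3: ['festival'] (min_width=8, slack=7)
Line 4: ['orchestra', 'play'] (min_width=14, slack=1)
Line 5: ['stone', 'have'] (min_width=10, slack=5)
Line 6: ['brick', 'draw', 'cold'] (min_width=15, slack=0)
Line 7: ['lion', 'my', 'plane'] (min_width=13, slack=2)
Line 8: ['brown', 'pharmacy'] (min_width=14, slack=1)
Line 9: ['lightbulb'] (min_width=9, slack=6)

Answer: festival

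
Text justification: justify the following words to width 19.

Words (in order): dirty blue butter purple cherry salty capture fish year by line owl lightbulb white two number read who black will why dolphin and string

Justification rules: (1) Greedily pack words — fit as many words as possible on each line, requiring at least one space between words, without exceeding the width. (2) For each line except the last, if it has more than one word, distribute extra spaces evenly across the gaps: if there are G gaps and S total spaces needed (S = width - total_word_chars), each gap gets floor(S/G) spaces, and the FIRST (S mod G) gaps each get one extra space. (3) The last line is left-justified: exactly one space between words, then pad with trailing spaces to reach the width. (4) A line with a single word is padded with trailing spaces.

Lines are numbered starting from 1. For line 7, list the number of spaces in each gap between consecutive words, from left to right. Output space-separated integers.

Answer: 4 3

Derivation:
Line 1: ['dirty', 'blue', 'butter'] (min_width=17, slack=2)
Line 2: ['purple', 'cherry', 'salty'] (min_width=19, slack=0)
Line 3: ['capture', 'fish', 'year'] (min_width=17, slack=2)
Line 4: ['by', 'line', 'owl'] (min_width=11, slack=8)
Line 5: ['lightbulb', 'white', 'two'] (min_width=19, slack=0)
Line 6: ['number', 'read', 'who'] (min_width=15, slack=4)
Line 7: ['black', 'will', 'why'] (min_width=14, slack=5)
Line 8: ['dolphin', 'and', 'string'] (min_width=18, slack=1)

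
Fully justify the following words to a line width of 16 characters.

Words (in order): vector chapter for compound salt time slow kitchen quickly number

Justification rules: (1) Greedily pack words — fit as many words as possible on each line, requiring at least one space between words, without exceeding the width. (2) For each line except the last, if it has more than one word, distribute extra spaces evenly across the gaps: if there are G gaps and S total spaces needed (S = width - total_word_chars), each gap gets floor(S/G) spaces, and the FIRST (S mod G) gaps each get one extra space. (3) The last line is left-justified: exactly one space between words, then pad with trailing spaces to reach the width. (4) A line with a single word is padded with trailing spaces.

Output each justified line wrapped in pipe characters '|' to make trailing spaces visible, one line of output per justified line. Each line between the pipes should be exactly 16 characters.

Answer: |vector   chapter|
|for     compound|
|salt  time  slow|
|kitchen  quickly|
|number          |

Derivation:
Line 1: ['vector', 'chapter'] (min_width=14, slack=2)
Line 2: ['for', 'compound'] (min_width=12, slack=4)
Line 3: ['salt', 'time', 'slow'] (min_width=14, slack=2)
Line 4: ['kitchen', 'quickly'] (min_width=15, slack=1)
Line 5: ['number'] (min_width=6, slack=10)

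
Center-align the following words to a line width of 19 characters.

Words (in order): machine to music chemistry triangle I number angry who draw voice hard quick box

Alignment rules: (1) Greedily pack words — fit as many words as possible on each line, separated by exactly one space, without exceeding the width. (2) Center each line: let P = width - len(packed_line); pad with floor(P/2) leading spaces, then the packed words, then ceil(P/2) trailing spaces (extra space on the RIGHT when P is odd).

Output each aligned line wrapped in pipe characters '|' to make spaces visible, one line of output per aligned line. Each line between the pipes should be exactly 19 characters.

Answer: | machine to music  |
|chemistry triangle |
|I number angry who |
|  draw voice hard  |
|     quick box     |

Derivation:
Line 1: ['machine', 'to', 'music'] (min_width=16, slack=3)
Line 2: ['chemistry', 'triangle'] (min_width=18, slack=1)
Line 3: ['I', 'number', 'angry', 'who'] (min_width=18, slack=1)
Line 4: ['draw', 'voice', 'hard'] (min_width=15, slack=4)
Line 5: ['quick', 'box'] (min_width=9, slack=10)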